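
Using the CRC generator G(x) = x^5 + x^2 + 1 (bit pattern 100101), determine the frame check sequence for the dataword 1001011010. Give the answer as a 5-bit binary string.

00111

Append 5 zeros: 100101101000000. Divide by 100101 (XOR where the leading bit is 1):
  pos 0: 100101 XOR 100101 = 000000
  pos 6: 101000 XOR 100101 = 001101
  pos 8: 110100 XOR 100101 = 010001
  pos 9: 100010 XOR 100101 = 000111
Remainder (last 5 bits) = 00111. This is the CRC / FCS.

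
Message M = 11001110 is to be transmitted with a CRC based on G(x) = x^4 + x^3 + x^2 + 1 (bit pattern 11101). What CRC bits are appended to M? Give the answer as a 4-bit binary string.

Append 4 zeros: 110011100000. Divide by 11101 (XOR where the leading bit is 1):
  pos 0: 11001 XOR 11101 = 00100
  pos 2: 10011 XOR 11101 = 01110
  pos 3: 11100 XOR 11101 = 00001
  pos 7: 10000 XOR 11101 = 01101
Remainder (last 4 bits) = 1101. This is the CRC / FCS.

1101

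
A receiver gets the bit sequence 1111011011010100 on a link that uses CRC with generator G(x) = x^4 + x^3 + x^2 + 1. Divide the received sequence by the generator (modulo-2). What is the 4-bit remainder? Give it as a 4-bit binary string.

0000

Modulo-2 division of 1111011011010100 by 11101:
  pos 0: 11110 XOR 11101 = 00011
  pos 3: 11110 XOR 11101 = 00011
  pos 6: 11110 XOR 11101 = 00011
  pos 9: 11101 XOR 11101 = 00000
Remainder = 0000 (zero — the frame passes the CRC check).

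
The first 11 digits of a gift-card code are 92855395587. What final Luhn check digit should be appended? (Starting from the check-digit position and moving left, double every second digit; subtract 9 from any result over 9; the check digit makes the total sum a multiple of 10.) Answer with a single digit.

Partial digits right→left: 7 8 5 5 9 3 5 5 8 2 9
Double every second digit counting from the check-digit position (so the 1st, 3rd, 5th, ... of the partial from the right).
  doubled (with −9 where >9): 5 1 9 1 7 9 → sum 32
  kept as-is: 8 5 3 5 2 → sum 23
Total = 32 + 23 = 55.
Check digit = (10 − (55 mod 10)) mod 10 = 5.

5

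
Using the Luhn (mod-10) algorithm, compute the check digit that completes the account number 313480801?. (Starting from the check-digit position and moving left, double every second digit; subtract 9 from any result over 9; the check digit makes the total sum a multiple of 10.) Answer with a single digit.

7

Partial digits right→left: 1 0 8 0 8 4 3 1 3
Double every second digit counting from the check-digit position (so the 1st, 3rd, 5th, ... of the partial from the right).
  doubled (with −9 where >9): 2 7 7 6 6 → sum 28
  kept as-is: 0 0 4 1 → sum 5
Total = 28 + 5 = 33.
Check digit = (10 − (33 mod 10)) mod 10 = 7.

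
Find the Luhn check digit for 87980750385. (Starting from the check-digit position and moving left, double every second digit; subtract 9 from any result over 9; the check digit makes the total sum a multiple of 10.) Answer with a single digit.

6

Partial digits right→left: 5 8 3 0 5 7 0 8 9 7 8
Double every second digit counting from the check-digit position (so the 1st, 3rd, 5th, ... of the partial from the right).
  doubled (with −9 where >9): 1 6 1 0 9 7 → sum 24
  kept as-is: 8 0 7 8 7 → sum 30
Total = 24 + 30 = 54.
Check digit = (10 − (54 mod 10)) mod 10 = 6.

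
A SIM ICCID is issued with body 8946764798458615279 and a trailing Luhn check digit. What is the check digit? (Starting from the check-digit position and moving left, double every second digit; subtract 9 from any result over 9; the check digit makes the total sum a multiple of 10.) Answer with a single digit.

4

Partial digits right→left: 9 7 2 5 1 6 8 5 4 8 9 7 4 6 7 6 4 9 8
Double every second digit counting from the check-digit position (so the 1st, 3rd, 5th, ... of the partial from the right).
  doubled (with −9 where >9): 9 4 2 7 8 9 8 5 8 7 → sum 67
  kept as-is: 7 5 6 5 8 7 6 6 9 → sum 59
Total = 67 + 59 = 126.
Check digit = (10 − (126 mod 10)) mod 10 = 4.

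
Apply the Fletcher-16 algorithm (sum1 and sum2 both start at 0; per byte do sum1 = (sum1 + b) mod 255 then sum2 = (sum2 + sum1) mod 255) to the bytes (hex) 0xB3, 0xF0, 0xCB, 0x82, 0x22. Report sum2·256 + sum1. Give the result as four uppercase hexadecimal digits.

D015

Running sums (mod 255):
  after byte 0 (0xB3): sum1=179, sum2=179
  after byte 1 (0xF0): sum1=164, sum2=88
  after byte 2 (0xCB): sum1=112, sum2=200
  after byte 3 (0x82): sum1=242, sum2=187
  after byte 4 (0x22): sum1=21, sum2=208
Checksum = sum2·256 + sum1 = 208·256 + 21 = 53269 = 0xD015.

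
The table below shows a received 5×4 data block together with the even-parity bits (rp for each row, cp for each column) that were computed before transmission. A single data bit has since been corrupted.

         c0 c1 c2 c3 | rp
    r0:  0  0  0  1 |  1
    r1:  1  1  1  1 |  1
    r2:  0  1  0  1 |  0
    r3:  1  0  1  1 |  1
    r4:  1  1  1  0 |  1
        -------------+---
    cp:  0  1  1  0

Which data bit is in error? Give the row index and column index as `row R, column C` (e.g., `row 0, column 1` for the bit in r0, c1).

Recompute each row's even parity and compare to rp:
  r0: data parity 1, sent rp 1 → ok
  r1: data parity 0, sent rp 1 → mismatch
  r2: data parity 0, sent rp 0 → ok
  r3: data parity 1, sent rp 1 → ok
  r4: data parity 1, sent rp 1 → ok
Recompute each column's even parity and compare to cp:
  c0: data parity 1, sent cp 0 → mismatch
  c1: data parity 1, sent cp 1 → ok
  c2: data parity 1, sent cp 1 → ok
  c3: data parity 0, sent cp 0 → ok
Exactly one row (r1) and one column (c0) fail → the flipped bit is at their intersection.

row 1, column 0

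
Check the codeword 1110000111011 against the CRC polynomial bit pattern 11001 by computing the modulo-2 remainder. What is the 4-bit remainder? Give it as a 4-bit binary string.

Modulo-2 division of 1110000111011 by 11001:
  pos 0: 11100 XOR 11001 = 00101
  pos 2: 10100 XOR 11001 = 01101
  pos 3: 11011 XOR 11001 = 00010
  pos 6: 10110 XOR 11001 = 01111
  pos 7: 11111 XOR 11001 = 00110
Remainder = 1101 (nonzero — an error is detected).

1101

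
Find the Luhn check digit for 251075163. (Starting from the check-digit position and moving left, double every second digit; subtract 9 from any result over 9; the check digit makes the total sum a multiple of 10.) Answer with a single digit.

Partial digits right→left: 3 6 1 5 7 0 1 5 2
Double every second digit counting from the check-digit position (so the 1st, 3rd, 5th, ... of the partial from the right).
  doubled (with −9 where >9): 6 2 5 2 4 → sum 19
  kept as-is: 6 5 0 5 → sum 16
Total = 19 + 16 = 35.
Check digit = (10 − (35 mod 10)) mod 10 = 5.

5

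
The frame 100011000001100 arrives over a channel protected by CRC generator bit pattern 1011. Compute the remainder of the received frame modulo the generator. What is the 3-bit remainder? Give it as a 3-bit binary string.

Modulo-2 division of 100011000001100 by 1011:
  pos 0: 1000 XOR 1011 = 0011
  pos 2: 1111 XOR 1011 = 0100
  pos 3: 1000 XOR 1011 = 0011
  pos 5: 1100 XOR 1011 = 0111
  pos 6: 1110 XOR 1011 = 0101
  pos 7: 1010 XOR 1011 = 0001
  pos 10: 1110 XOR 1011 = 0101
  pos 11: 1010 XOR 1011 = 0001
Remainder = 001 (nonzero — an error is detected).

001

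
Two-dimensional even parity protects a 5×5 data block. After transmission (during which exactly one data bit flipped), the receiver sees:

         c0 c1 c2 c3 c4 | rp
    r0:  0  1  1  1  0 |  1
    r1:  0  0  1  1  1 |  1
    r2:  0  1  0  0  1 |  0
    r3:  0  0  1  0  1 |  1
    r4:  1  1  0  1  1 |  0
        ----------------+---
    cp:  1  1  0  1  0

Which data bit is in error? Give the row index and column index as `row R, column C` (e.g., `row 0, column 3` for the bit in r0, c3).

row 3, column 2

Recompute each row's even parity and compare to rp:
  r0: data parity 1, sent rp 1 → ok
  r1: data parity 1, sent rp 1 → ok
  r2: data parity 0, sent rp 0 → ok
  r3: data parity 0, sent rp 1 → mismatch
  r4: data parity 0, sent rp 0 → ok
Recompute each column's even parity and compare to cp:
  c0: data parity 1, sent cp 1 → ok
  c1: data parity 1, sent cp 1 → ok
  c2: data parity 1, sent cp 0 → mismatch
  c3: data parity 1, sent cp 1 → ok
  c4: data parity 0, sent cp 0 → ok
Exactly one row (r3) and one column (c2) fail → the flipped bit is at their intersection.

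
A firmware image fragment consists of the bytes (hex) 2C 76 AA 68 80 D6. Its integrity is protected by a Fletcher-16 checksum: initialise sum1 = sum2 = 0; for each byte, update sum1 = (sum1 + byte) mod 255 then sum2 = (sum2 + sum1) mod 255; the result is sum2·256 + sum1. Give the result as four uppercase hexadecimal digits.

150D

Running sums (mod 255):
  after byte 0 (2C): sum1=44, sum2=44
  after byte 1 (76): sum1=162, sum2=206
  after byte 2 (AA): sum1=77, sum2=28
  after byte 3 (68): sum1=181, sum2=209
  after byte 4 (80): sum1=54, sum2=8
  after byte 5 (D6): sum1=13, sum2=21
Checksum = sum2·256 + sum1 = 21·256 + 13 = 5389 = 0x150D.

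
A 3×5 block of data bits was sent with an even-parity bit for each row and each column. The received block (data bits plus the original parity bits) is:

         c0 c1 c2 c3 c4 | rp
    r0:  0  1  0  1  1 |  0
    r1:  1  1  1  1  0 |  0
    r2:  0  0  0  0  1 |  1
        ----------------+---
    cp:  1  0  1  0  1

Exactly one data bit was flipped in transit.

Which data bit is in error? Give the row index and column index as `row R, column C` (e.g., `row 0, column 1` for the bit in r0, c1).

Recompute each row's even parity and compare to rp:
  r0: data parity 1, sent rp 0 → mismatch
  r1: data parity 0, sent rp 0 → ok
  r2: data parity 1, sent rp 1 → ok
Recompute each column's even parity and compare to cp:
  c0: data parity 1, sent cp 1 → ok
  c1: data parity 0, sent cp 0 → ok
  c2: data parity 1, sent cp 1 → ok
  c3: data parity 0, sent cp 0 → ok
  c4: data parity 0, sent cp 1 → mismatch
Exactly one row (r0) and one column (c4) fail → the flipped bit is at their intersection.

row 0, column 4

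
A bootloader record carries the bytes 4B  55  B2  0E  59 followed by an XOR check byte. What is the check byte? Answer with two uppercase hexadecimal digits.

FB

XOR the bytes together:
  start with 0x4B
  0x4B ⊕ 0x55 = 0x1E
  0x1E ⊕ 0xB2 = 0xAC
  0xAC ⊕ 0x0E = 0xA2
  0xA2 ⊕ 0x59 = 0xFB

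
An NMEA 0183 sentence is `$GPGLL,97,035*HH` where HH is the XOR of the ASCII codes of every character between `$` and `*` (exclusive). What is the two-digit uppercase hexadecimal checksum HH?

XOR the ASCII codes of the payload characters:
  'G' = 0x47 → acc = 0x47
  'P' = 0x50 → acc = 0x17
  'G' = 0x47 → acc = 0x50
  'L' = 0x4C → acc = 0x1C
  'L' = 0x4C → acc = 0x50
  ',' = 0x2C → acc = 0x7C
  '9' = 0x39 → acc = 0x45
  '7' = 0x37 → acc = 0x72
  ',' = 0x2C → acc = 0x5E
  '0' = 0x30 → acc = 0x6E
  '3' = 0x33 → acc = 0x5D
  '5' = 0x35 → acc = 0x68
Checksum = 0x68.

68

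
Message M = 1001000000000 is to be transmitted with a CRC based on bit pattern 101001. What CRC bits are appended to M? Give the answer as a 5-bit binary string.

11011

Append 5 zeros: 100100000000000000. Divide by 101001 (XOR where the leading bit is 1):
  pos 0: 100100 XOR 101001 = 001101
  pos 2: 110100 XOR 101001 = 011101
  pos 3: 111010 XOR 101001 = 010011
  pos 4: 100110 XOR 101001 = 001111
  pos 6: 111100 XOR 101001 = 010101
  pos 7: 101010 XOR 101001 = 000011
  pos 11: 110000 XOR 101001 = 011001
  pos 12: 110010 XOR 101001 = 011011
Remainder (last 5 bits) = 11011. This is the CRC / FCS.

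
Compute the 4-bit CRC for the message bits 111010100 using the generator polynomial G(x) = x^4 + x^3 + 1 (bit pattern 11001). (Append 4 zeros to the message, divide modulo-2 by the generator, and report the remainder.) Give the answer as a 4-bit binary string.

0101

Append 4 zeros: 1110101000000. Divide by 11001 (XOR where the leading bit is 1):
  pos 0: 11101 XOR 11001 = 00100
  pos 2: 10001 XOR 11001 = 01000
  pos 3: 10000 XOR 11001 = 01001
  pos 4: 10010 XOR 11001 = 01011
  pos 5: 10110 XOR 11001 = 01111
  pos 6: 11110 XOR 11001 = 00111
  pos 8: 11100 XOR 11001 = 00101
Remainder (last 4 bits) = 0101. This is the CRC / FCS.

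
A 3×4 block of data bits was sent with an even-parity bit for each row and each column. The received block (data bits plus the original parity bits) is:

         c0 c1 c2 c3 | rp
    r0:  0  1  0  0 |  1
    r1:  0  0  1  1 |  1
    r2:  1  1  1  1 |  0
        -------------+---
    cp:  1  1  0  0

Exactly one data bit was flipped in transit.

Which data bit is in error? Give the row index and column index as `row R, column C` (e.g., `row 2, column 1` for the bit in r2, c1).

Recompute each row's even parity and compare to rp:
  r0: data parity 1, sent rp 1 → ok
  r1: data parity 0, sent rp 1 → mismatch
  r2: data parity 0, sent rp 0 → ok
Recompute each column's even parity and compare to cp:
  c0: data parity 1, sent cp 1 → ok
  c1: data parity 0, sent cp 1 → mismatch
  c2: data parity 0, sent cp 0 → ok
  c3: data parity 0, sent cp 0 → ok
Exactly one row (r1) and one column (c1) fail → the flipped bit is at their intersection.

row 1, column 1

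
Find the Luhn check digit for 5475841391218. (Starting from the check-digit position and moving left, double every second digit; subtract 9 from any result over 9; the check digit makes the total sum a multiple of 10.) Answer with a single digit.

Partial digits right→left: 8 1 2 1 9 3 1 4 8 5 7 4 5
Double every second digit counting from the check-digit position (so the 1st, 3rd, 5th, ... of the partial from the right).
  doubled (with −9 where >9): 7 4 9 2 7 5 1 → sum 35
  kept as-is: 1 1 3 4 5 4 → sum 18
Total = 35 + 18 = 53.
Check digit = (10 − (53 mod 10)) mod 10 = 7.

7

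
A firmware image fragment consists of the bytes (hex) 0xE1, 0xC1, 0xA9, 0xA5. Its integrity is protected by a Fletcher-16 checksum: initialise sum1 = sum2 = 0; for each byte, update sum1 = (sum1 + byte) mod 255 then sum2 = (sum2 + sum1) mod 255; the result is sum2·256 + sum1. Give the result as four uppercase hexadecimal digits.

Running sums (mod 255):
  after byte 0 (0xE1): sum1=225, sum2=225
  after byte 1 (0xC1): sum1=163, sum2=133
  after byte 2 (0xA9): sum1=77, sum2=210
  after byte 3 (0xA5): sum1=242, sum2=197
Checksum = sum2·256 + sum1 = 197·256 + 242 = 50674 = 0xC5F2.

C5F2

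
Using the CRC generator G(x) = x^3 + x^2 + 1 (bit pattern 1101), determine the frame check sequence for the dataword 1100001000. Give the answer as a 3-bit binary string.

Append 3 zeros: 1100001000000. Divide by 1101 (XOR where the leading bit is 1):
  pos 0: 1100 XOR 1101 = 0001
  pos 3: 1001 XOR 1101 = 0100
  pos 4: 1000 XOR 1101 = 0101
  pos 5: 1010 XOR 1101 = 0111
  pos 6: 1110 XOR 1101 = 0011
  pos 8: 1100 XOR 1101 = 0001
Remainder (last 3 bits) = 010. This is the CRC / FCS.

010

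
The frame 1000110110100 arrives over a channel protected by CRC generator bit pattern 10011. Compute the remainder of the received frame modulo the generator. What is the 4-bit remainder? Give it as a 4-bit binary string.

0000

Modulo-2 division of 1000110110100 by 10011:
  pos 0: 10001 XOR 10011 = 00010
  pos 3: 10101 XOR 10011 = 00110
  pos 5: 11010 XOR 10011 = 01001
  pos 6: 10011 XOR 10011 = 00000
Remainder = 0000 (zero — the frame passes the CRC check).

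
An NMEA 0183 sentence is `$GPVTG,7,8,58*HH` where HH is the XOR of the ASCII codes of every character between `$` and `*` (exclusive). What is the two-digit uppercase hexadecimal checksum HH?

7C

XOR the ASCII codes of the payload characters:
  'G' = 0x47 → acc = 0x47
  'P' = 0x50 → acc = 0x17
  'V' = 0x56 → acc = 0x41
  'T' = 0x54 → acc = 0x15
  'G' = 0x47 → acc = 0x52
  ',' = 0x2C → acc = 0x7E
  '7' = 0x37 → acc = 0x49
  ',' = 0x2C → acc = 0x65
  '8' = 0x38 → acc = 0x5D
  ',' = 0x2C → acc = 0x71
  '5' = 0x35 → acc = 0x44
  '8' = 0x38 → acc = 0x7C
Checksum = 0x7C.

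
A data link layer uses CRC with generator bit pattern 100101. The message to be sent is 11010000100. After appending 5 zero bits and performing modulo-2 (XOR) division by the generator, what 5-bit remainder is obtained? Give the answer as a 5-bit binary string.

11000

Append 5 zeros: 1101000010000000. Divide by 100101 (XOR where the leading bit is 1):
  pos 0: 110100 XOR 100101 = 010001
  pos 1: 100010 XOR 100101 = 000111
  pos 4: 111010 XOR 100101 = 011111
  pos 5: 111110 XOR 100101 = 011011
  pos 6: 110110 XOR 100101 = 010011
  pos 7: 100110 XOR 100101 = 000011
Remainder (last 5 bits) = 11000. This is the CRC / FCS.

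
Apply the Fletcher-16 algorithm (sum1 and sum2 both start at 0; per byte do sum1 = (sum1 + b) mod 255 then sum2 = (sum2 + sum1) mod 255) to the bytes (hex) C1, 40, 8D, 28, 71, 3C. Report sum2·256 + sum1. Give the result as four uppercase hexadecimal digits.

Running sums (mod 255):
  after byte 0 (C1): sum1=193, sum2=193
  after byte 1 (40): sum1=2, sum2=195
  after byte 2 (8D): sum1=143, sum2=83
  after byte 3 (28): sum1=183, sum2=11
  after byte 4 (71): sum1=41, sum2=52
  after byte 5 (3C): sum1=101, sum2=153
Checksum = sum2·256 + sum1 = 153·256 + 101 = 39269 = 0x9965.

9965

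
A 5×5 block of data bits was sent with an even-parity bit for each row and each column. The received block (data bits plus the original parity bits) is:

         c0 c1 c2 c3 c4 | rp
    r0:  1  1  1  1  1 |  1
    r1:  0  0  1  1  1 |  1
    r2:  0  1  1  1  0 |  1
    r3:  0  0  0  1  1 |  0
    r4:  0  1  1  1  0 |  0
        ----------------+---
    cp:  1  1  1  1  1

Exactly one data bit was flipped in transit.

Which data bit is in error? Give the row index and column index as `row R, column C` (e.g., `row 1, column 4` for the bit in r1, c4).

Recompute each row's even parity and compare to rp:
  r0: data parity 1, sent rp 1 → ok
  r1: data parity 1, sent rp 1 → ok
  r2: data parity 1, sent rp 1 → ok
  r3: data parity 0, sent rp 0 → ok
  r4: data parity 1, sent rp 0 → mismatch
Recompute each column's even parity and compare to cp:
  c0: data parity 1, sent cp 1 → ok
  c1: data parity 1, sent cp 1 → ok
  c2: data parity 0, sent cp 1 → mismatch
  c3: data parity 1, sent cp 1 → ok
  c4: data parity 1, sent cp 1 → ok
Exactly one row (r4) and one column (c2) fail → the flipped bit is at their intersection.

row 4, column 2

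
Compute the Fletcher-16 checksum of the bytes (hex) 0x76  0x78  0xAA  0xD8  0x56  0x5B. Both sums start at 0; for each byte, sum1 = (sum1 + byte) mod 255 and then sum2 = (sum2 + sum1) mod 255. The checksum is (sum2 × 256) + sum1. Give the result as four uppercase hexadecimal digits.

Running sums (mod 255):
  after byte 0 (0x76): sum1=118, sum2=118
  after byte 1 (0x78): sum1=238, sum2=101
  after byte 2 (0xAA): sum1=153, sum2=254
  after byte 3 (0xD8): sum1=114, sum2=113
  after byte 4 (0x56): sum1=200, sum2=58
  after byte 5 (0x5B): sum1=36, sum2=94
Checksum = sum2·256 + sum1 = 94·256 + 36 = 24100 = 0x5E24.

5E24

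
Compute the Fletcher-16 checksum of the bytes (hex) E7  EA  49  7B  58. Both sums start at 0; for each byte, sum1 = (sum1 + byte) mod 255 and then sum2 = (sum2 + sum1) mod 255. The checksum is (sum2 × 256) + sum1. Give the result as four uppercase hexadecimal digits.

Running sums (mod 255):
  after byte 0 (E7): sum1=231, sum2=231
  after byte 1 (EA): sum1=210, sum2=186
  after byte 2 (49): sum1=28, sum2=214
  after byte 3 (7B): sum1=151, sum2=110
  after byte 4 (58): sum1=239, sum2=94
Checksum = sum2·256 + sum1 = 94·256 + 239 = 24303 = 0x5EEF.

5EEF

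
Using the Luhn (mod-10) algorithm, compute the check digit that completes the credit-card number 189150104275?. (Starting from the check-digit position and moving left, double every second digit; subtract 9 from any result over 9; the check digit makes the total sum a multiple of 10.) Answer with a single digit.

Partial digits right→left: 5 7 2 4 0 1 0 5 1 9 8 1
Double every second digit counting from the check-digit position (so the 1st, 3rd, 5th, ... of the partial from the right).
  doubled (with −9 where >9): 1 4 0 0 2 7 → sum 14
  kept as-is: 7 4 1 5 9 1 → sum 27
Total = 14 + 27 = 41.
Check digit = (10 − (41 mod 10)) mod 10 = 9.

9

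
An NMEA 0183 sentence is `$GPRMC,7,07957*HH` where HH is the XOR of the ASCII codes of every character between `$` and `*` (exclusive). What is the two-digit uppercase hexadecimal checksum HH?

XOR the ASCII codes of the payload characters:
  'G' = 0x47 → acc = 0x47
  'P' = 0x50 → acc = 0x17
  'R' = 0x52 → acc = 0x45
  'M' = 0x4D → acc = 0x08
  'C' = 0x43 → acc = 0x4B
  ',' = 0x2C → acc = 0x67
  '7' = 0x37 → acc = 0x50
  ',' = 0x2C → acc = 0x7C
  '0' = 0x30 → acc = 0x4C
  '7' = 0x37 → acc = 0x7B
  '9' = 0x39 → acc = 0x42
  '5' = 0x35 → acc = 0x77
  '7' = 0x37 → acc = 0x40
Checksum = 0x40.

40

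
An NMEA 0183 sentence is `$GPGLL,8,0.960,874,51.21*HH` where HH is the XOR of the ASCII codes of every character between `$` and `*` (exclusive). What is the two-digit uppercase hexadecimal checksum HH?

XOR the ASCII codes of the payload characters:
  'G' = 0x47 → acc = 0x47
  'P' = 0x50 → acc = 0x17
  'G' = 0x47 → acc = 0x50
  'L' = 0x4C → acc = 0x1C
  'L' = 0x4C → acc = 0x50
  ',' = 0x2C → acc = 0x7C
  '8' = 0x38 → acc = 0x44
  ',' = 0x2C → acc = 0x68
  '0' = 0x30 → acc = 0x58
  '.' = 0x2E → acc = 0x76
  '9' = 0x39 → acc = 0x4F
  '6' = 0x36 → acc = 0x79
  '0' = 0x30 → acc = 0x49
  ',' = 0x2C → acc = 0x65
  '8' = 0x38 → acc = 0x5D
  '7' = 0x37 → acc = 0x6A
  '4' = 0x34 → acc = 0x5E
  ',' = 0x2C → acc = 0x72
  '5' = 0x35 → acc = 0x47
  '1' = 0x31 → acc = 0x76
  '.' = 0x2E → acc = 0x58
  '2' = 0x32 → acc = 0x6A
  '1' = 0x31 → acc = 0x5B
Checksum = 0x5B.

5B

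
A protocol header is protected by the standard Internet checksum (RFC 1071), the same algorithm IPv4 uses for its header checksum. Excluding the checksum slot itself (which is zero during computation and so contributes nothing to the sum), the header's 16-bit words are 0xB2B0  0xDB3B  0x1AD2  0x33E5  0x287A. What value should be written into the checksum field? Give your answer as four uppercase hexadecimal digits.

One's-complement addition (fold any carry out of bit 15 back into bit 0):
  0xB2B0 + 0xDB3B = 0x18DEB → wrap carry → 0x8DEC
  0x8DEC + 0x1AD2 = 0x0A8BE
  0xA8BE + 0x33E5 = 0x0DCA3
  0xDCA3 + 0x287A = 0x1051D → wrap carry → 0x051E
One's-complement sum = 0x051E.
Checksum = ~0x051E & 0xFFFF = 0xFAE1.

FAE1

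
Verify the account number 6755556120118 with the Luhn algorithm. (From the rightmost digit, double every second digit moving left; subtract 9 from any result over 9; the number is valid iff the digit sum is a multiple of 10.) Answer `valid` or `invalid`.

From the right, keep odd positions and double even positions (subtract 9 from any doubled value over 9):
  doubled (positions 2,4,...): 2 0 2 1 1 5 → sum 11
  kept (positions 1,3,...): 8 1 2 6 5 5 6 → sum 33
Total = 44.
44 mod 10 = 4, so the number is invalid.

invalid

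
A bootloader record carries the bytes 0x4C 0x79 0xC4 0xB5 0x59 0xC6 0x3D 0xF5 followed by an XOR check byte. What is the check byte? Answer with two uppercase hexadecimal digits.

13

XOR the bytes together:
  start with 0x4C
  0x4C ⊕ 0x79 = 0x35
  0x35 ⊕ 0xC4 = 0xF1
  0xF1 ⊕ 0xB5 = 0x44
  0x44 ⊕ 0x59 = 0x1D
  0x1D ⊕ 0xC6 = 0xDB
  0xDB ⊕ 0x3D = 0xE6
  0xE6 ⊕ 0xF5 = 0x13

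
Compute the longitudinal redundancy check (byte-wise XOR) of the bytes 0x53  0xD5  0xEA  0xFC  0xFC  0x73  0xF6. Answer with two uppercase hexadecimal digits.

E9

XOR the bytes together:
  start with 0x53
  0x53 ⊕ 0xD5 = 0x86
  0x86 ⊕ 0xEA = 0x6C
  0x6C ⊕ 0xFC = 0x90
  0x90 ⊕ 0xFC = 0x6C
  0x6C ⊕ 0x73 = 0x1F
  0x1F ⊕ 0xF6 = 0xE9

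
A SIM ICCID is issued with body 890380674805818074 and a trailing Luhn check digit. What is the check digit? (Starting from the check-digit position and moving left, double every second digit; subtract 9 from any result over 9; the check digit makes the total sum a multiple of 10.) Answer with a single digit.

Partial digits right→left: 4 7 0 8 1 8 5 0 8 4 7 6 0 8 3 0 9 8
Double every second digit counting from the check-digit position (so the 1st, 3rd, 5th, ... of the partial from the right).
  doubled (with −9 where >9): 8 0 2 1 7 5 0 6 9 → sum 38
  kept as-is: 7 8 8 0 4 6 8 0 8 → sum 49
Total = 38 + 49 = 87.
Check digit = (10 − (87 mod 10)) mod 10 = 3.

3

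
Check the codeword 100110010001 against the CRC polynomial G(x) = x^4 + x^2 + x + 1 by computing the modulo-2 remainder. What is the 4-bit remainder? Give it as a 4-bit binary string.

Modulo-2 division of 100110010001 by 10111:
  pos 0: 10011 XOR 10111 = 00100
  pos 2: 10000 XOR 10111 = 00111
  pos 4: 11110 XOR 10111 = 01001
  pos 5: 10010 XOR 10111 = 00101
  pos 7: 10101 XOR 10111 = 00010
Remainder = 0010 (nonzero — an error is detected).

0010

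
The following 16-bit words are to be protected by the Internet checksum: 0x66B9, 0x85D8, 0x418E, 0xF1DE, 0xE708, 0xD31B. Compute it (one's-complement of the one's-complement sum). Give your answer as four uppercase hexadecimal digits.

One's-complement addition (fold any carry out of bit 15 back into bit 0):
  0x66B9 + 0x85D8 = 0x0EC91
  0xEC91 + 0x418E = 0x12E1F → wrap carry → 0x2E20
  0x2E20 + 0xF1DE = 0x11FFE → wrap carry → 0x1FFF
  0x1FFF + 0xE708 = 0x10707 → wrap carry → 0x0708
  0x0708 + 0xD31B = 0x0DA23
One's-complement sum = 0xDA23.
Checksum = ~0xDA23 & 0xFFFF = 0x25DC.

25DC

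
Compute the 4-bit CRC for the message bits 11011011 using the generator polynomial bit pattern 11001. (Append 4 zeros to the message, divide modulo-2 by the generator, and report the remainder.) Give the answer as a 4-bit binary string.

1100

Append 4 zeros: 110110110000. Divide by 11001 (XOR where the leading bit is 1):
  pos 0: 11011 XOR 11001 = 00010
  pos 3: 10011 XOR 11001 = 01010
  pos 4: 10100 XOR 11001 = 01101
  pos 5: 11010 XOR 11001 = 00011
Remainder (last 4 bits) = 1100. This is the CRC / FCS.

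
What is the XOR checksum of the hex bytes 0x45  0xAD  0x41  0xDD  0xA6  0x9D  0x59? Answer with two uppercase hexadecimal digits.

XOR the bytes together:
  start with 0x45
  0x45 ⊕ 0xAD = 0xE8
  0xE8 ⊕ 0x41 = 0xA9
  0xA9 ⊕ 0xDD = 0x74
  0x74 ⊕ 0xA6 = 0xD2
  0xD2 ⊕ 0x9D = 0x4F
  0x4F ⊕ 0x59 = 0x16

16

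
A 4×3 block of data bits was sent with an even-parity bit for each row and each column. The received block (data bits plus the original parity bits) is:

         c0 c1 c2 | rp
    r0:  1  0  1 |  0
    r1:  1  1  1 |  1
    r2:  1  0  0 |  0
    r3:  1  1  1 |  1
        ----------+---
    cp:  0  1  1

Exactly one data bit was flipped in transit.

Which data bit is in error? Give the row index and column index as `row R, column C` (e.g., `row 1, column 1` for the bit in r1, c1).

Recompute each row's even parity and compare to rp:
  r0: data parity 0, sent rp 0 → ok
  r1: data parity 1, sent rp 1 → ok
  r2: data parity 1, sent rp 0 → mismatch
  r3: data parity 1, sent rp 1 → ok
Recompute each column's even parity and compare to cp:
  c0: data parity 0, sent cp 0 → ok
  c1: data parity 0, sent cp 1 → mismatch
  c2: data parity 1, sent cp 1 → ok
Exactly one row (r2) and one column (c1) fail → the flipped bit is at their intersection.

row 2, column 1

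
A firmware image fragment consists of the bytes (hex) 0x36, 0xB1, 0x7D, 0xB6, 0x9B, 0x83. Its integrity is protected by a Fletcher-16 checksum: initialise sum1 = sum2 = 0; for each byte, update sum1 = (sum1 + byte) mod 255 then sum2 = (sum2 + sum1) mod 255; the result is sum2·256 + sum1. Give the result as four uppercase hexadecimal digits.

Running sums (mod 255):
  after byte 0 (0x36): sum1=54, sum2=54
  after byte 1 (0xB1): sum1=231, sum2=30
  after byte 2 (0x7D): sum1=101, sum2=131
  after byte 3 (0xB6): sum1=28, sum2=159
  after byte 4 (0x9B): sum1=183, sum2=87
  after byte 5 (0x83): sum1=59, sum2=146
Checksum = sum2·256 + sum1 = 146·256 + 59 = 37435 = 0x923B.

923B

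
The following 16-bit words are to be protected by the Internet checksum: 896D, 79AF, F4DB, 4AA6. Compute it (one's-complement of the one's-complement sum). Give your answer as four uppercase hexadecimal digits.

One's-complement addition (fold any carry out of bit 15 back into bit 0):
  0x896D + 0x79AF = 0x1031C → wrap carry → 0x031D
  0x031D + 0xF4DB = 0x0F7F8
  0xF7F8 + 0x4AA6 = 0x1429E → wrap carry → 0x429F
One's-complement sum = 0x429F.
Checksum = ~0x429F & 0xFFFF = 0xBD60.

BD60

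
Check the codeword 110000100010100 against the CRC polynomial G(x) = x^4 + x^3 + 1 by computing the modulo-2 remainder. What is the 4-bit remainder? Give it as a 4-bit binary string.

Modulo-2 division of 110000100010100 by 11001:
  pos 0: 11000 XOR 11001 = 00001
  pos 4: 10100 XOR 11001 = 01101
  pos 5: 11010 XOR 11001 = 00011
  pos 8: 11101 XOR 11001 = 00100
  pos 10: 10000 XOR 11001 = 01001
Remainder = 1001 (nonzero — an error is detected).

1001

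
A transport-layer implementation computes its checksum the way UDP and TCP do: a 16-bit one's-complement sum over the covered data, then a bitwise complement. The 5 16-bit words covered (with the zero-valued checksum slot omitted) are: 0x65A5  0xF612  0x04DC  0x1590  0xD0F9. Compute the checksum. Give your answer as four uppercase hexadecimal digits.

One's-complement addition (fold any carry out of bit 15 back into bit 0):
  0x65A5 + 0xF612 = 0x15BB7 → wrap carry → 0x5BB8
  0x5BB8 + 0x04DC = 0x06094
  0x6094 + 0x1590 = 0x07624
  0x7624 + 0xD0F9 = 0x1471D → wrap carry → 0x471E
One's-complement sum = 0x471E.
Checksum = ~0x471E & 0xFFFF = 0xB8E1.

B8E1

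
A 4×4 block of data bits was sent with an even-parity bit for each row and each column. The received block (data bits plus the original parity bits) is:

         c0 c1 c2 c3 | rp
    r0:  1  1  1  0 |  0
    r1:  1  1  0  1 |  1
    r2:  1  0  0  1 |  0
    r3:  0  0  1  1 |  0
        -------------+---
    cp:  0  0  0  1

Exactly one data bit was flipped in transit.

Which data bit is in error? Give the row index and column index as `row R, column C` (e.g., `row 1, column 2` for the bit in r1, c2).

Recompute each row's even parity and compare to rp:
  r0: data parity 1, sent rp 0 → mismatch
  r1: data parity 1, sent rp 1 → ok
  r2: data parity 0, sent rp 0 → ok
  r3: data parity 0, sent rp 0 → ok
Recompute each column's even parity and compare to cp:
  c0: data parity 1, sent cp 0 → mismatch
  c1: data parity 0, sent cp 0 → ok
  c2: data parity 0, sent cp 0 → ok
  c3: data parity 1, sent cp 1 → ok
Exactly one row (r0) and one column (c0) fail → the flipped bit is at their intersection.

row 0, column 0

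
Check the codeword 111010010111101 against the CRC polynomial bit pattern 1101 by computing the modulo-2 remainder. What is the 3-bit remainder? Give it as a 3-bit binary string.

100

Modulo-2 division of 111010010111101 by 1101:
  pos 0: 1110 XOR 1101 = 0011
  pos 2: 1110 XOR 1101 = 0011
  pos 4: 1101 XOR 1101 = 0000
  pos 9: 1111 XOR 1101 = 0010
  pos 11: 1001 XOR 1101 = 0100
Remainder = 100 (nonzero — an error is detected).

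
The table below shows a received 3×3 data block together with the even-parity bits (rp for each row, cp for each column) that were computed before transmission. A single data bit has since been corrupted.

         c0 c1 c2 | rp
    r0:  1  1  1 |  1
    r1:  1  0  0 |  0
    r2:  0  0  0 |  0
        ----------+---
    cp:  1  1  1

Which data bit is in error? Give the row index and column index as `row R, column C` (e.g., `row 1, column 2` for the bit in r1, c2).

row 1, column 0

Recompute each row's even parity and compare to rp:
  r0: data parity 1, sent rp 1 → ok
  r1: data parity 1, sent rp 0 → mismatch
  r2: data parity 0, sent rp 0 → ok
Recompute each column's even parity and compare to cp:
  c0: data parity 0, sent cp 1 → mismatch
  c1: data parity 1, sent cp 1 → ok
  c2: data parity 1, sent cp 1 → ok
Exactly one row (r1) and one column (c0) fail → the flipped bit is at their intersection.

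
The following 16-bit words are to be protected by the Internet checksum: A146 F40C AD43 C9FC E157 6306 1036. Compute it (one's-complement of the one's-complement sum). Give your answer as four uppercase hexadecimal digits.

9ED7

One's-complement addition (fold any carry out of bit 15 back into bit 0):
  0xA146 + 0xF40C = 0x19552 → wrap carry → 0x9553
  0x9553 + 0xAD43 = 0x14296 → wrap carry → 0x4297
  0x4297 + 0xC9FC = 0x10C93 → wrap carry → 0x0C94
  0x0C94 + 0xE157 = 0x0EDEB
  0xEDEB + 0x6306 = 0x150F1 → wrap carry → 0x50F2
  0x50F2 + 0x1036 = 0x06128
One's-complement sum = 0x6128.
Checksum = ~0x6128 & 0xFFFF = 0x9ED7.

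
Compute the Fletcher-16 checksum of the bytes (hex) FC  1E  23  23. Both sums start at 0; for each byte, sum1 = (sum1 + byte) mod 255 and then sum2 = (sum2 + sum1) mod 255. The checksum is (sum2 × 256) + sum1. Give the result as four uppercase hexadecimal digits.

B761

Running sums (mod 255):
  after byte 0 (FC): sum1=252, sum2=252
  after byte 1 (1E): sum1=27, sum2=24
  after byte 2 (23): sum1=62, sum2=86
  after byte 3 (23): sum1=97, sum2=183
Checksum = sum2·256 + sum1 = 183·256 + 97 = 46945 = 0xB761.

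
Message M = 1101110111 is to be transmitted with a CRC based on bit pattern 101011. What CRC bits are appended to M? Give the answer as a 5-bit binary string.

Append 5 zeros: 110111011100000. Divide by 101011 (XOR where the leading bit is 1):
  pos 0: 110111 XOR 101011 = 011100
  pos 1: 111000 XOR 101011 = 010011
  pos 2: 100111 XOR 101011 = 001100
  pos 4: 110011 XOR 101011 = 011000
  pos 5: 110000 XOR 101011 = 011011
  pos 6: 110110 XOR 101011 = 011101
  pos 7: 111010 XOR 101011 = 010001
  pos 8: 100010 XOR 101011 = 001001
Remainder (last 5 bits) = 10010. This is the CRC / FCS.

10010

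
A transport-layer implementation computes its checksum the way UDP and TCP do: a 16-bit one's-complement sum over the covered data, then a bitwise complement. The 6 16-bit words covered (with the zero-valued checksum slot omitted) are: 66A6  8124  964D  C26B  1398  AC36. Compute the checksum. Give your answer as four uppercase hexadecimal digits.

One's-complement addition (fold any carry out of bit 15 back into bit 0):
  0x66A6 + 0x8124 = 0x0E7CA
  0xE7CA + 0x964D = 0x17E17 → wrap carry → 0x7E18
  0x7E18 + 0xC26B = 0x14083 → wrap carry → 0x4084
  0x4084 + 0x1398 = 0x0541C
  0x541C + 0xAC36 = 0x10052 → wrap carry → 0x0053
One's-complement sum = 0x0053.
Checksum = ~0x0053 & 0xFFFF = 0xFFAC.

FFAC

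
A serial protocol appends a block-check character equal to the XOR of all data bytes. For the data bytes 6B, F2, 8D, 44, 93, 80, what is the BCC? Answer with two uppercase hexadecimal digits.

43

XOR the bytes together:
  start with 0x6B
  0x6B ⊕ 0xF2 = 0x99
  0x99 ⊕ 0x8D = 0x14
  0x14 ⊕ 0x44 = 0x50
  0x50 ⊕ 0x93 = 0xC3
  0xC3 ⊕ 0x80 = 0x43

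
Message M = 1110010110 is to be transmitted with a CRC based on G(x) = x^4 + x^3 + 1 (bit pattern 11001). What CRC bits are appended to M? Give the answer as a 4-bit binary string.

0010

Append 4 zeros: 11100101100000. Divide by 11001 (XOR where the leading bit is 1):
  pos 0: 11100 XOR 11001 = 00101
  pos 2: 10110 XOR 11001 = 01111
  pos 3: 11111 XOR 11001 = 00110
  pos 5: 11010 XOR 11001 = 00011
  pos 8: 11000 XOR 11001 = 00001
Remainder (last 4 bits) = 0010. This is the CRC / FCS.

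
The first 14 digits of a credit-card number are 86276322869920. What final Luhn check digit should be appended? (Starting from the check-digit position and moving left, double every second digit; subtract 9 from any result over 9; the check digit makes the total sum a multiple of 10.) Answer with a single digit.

3

Partial digits right→left: 0 2 9 9 6 8 2 2 3 6 7 2 6 8
Double every second digit counting from the check-digit position (so the 1st, 3rd, 5th, ... of the partial from the right).
  doubled (with −9 where >9): 0 9 3 4 6 5 3 → sum 30
  kept as-is: 2 9 8 2 6 2 8 → sum 37
Total = 30 + 37 = 67.
Check digit = (10 − (67 mod 10)) mod 10 = 3.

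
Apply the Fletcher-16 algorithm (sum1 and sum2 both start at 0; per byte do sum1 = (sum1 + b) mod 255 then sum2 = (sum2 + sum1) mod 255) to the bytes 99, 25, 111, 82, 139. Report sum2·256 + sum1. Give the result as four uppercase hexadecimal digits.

Running sums (mod 255):
  after byte 0 (99): sum1=99, sum2=99
  after byte 1 (25): sum1=124, sum2=223
  after byte 2 (111): sum1=235, sum2=203
  after byte 3 (82): sum1=62, sum2=10
  after byte 4 (139): sum1=201, sum2=211
Checksum = sum2·256 + sum1 = 211·256 + 201 = 54217 = 0xD3C9.

D3C9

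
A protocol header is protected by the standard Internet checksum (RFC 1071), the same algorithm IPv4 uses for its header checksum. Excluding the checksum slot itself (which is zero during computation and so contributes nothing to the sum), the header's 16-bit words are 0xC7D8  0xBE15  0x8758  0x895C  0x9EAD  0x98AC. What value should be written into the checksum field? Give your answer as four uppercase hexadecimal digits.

3202

One's-complement addition (fold any carry out of bit 15 back into bit 0):
  0xC7D8 + 0xBE15 = 0x185ED → wrap carry → 0x85EE
  0x85EE + 0x8758 = 0x10D46 → wrap carry → 0x0D47
  0x0D47 + 0x895C = 0x096A3
  0x96A3 + 0x9EAD = 0x13550 → wrap carry → 0x3551
  0x3551 + 0x98AC = 0x0CDFD
One's-complement sum = 0xCDFD.
Checksum = ~0xCDFD & 0xFFFF = 0x3202.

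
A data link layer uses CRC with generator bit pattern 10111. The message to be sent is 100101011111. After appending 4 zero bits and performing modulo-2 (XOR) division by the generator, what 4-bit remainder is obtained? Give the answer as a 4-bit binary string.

0101

Append 4 zeros: 1001010111110000. Divide by 10111 (XOR where the leading bit is 1):
  pos 0: 10010 XOR 10111 = 00101
  pos 2: 10110 XOR 10111 = 00001
  pos 6: 11111 XOR 10111 = 01000
  pos 7: 10001 XOR 10111 = 00110
  pos 9: 11000 XOR 10111 = 01111
  pos 10: 11110 XOR 10111 = 01001
  pos 11: 10010 XOR 10111 = 00101
Remainder (last 4 bits) = 0101. This is the CRC / FCS.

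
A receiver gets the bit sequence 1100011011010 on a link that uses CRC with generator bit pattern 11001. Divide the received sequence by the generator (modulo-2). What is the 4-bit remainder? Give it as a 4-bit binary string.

0101

Modulo-2 division of 1100011011010 by 11001:
  pos 0: 11000 XOR 11001 = 00001
  pos 4: 11101 XOR 11001 = 00100
  pos 6: 10010 XOR 11001 = 01011
  pos 7: 10111 XOR 11001 = 01110
  pos 8: 11100 XOR 11001 = 00101
Remainder = 0101 (nonzero — an error is detected).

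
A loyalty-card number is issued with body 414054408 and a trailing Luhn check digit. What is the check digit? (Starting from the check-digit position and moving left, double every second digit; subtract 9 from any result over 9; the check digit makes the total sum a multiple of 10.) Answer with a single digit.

Partial digits right→left: 8 0 4 4 5 0 4 1 4
Double every second digit counting from the check-digit position (so the 1st, 3rd, 5th, ... of the partial from the right).
  doubled (with −9 where >9): 7 8 1 8 8 → sum 32
  kept as-is: 0 4 0 1 → sum 5
Total = 32 + 5 = 37.
Check digit = (10 − (37 mod 10)) mod 10 = 3.

3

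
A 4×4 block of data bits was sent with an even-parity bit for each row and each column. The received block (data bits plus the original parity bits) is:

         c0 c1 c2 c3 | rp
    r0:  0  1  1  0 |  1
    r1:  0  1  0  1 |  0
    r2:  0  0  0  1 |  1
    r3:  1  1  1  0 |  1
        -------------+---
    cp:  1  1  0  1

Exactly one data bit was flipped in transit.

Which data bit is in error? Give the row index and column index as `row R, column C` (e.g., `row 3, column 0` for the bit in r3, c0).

row 0, column 3

Recompute each row's even parity and compare to rp:
  r0: data parity 0, sent rp 1 → mismatch
  r1: data parity 0, sent rp 0 → ok
  r2: data parity 1, sent rp 1 → ok
  r3: data parity 1, sent rp 1 → ok
Recompute each column's even parity and compare to cp:
  c0: data parity 1, sent cp 1 → ok
  c1: data parity 1, sent cp 1 → ok
  c2: data parity 0, sent cp 0 → ok
  c3: data parity 0, sent cp 1 → mismatch
Exactly one row (r0) and one column (c3) fail → the flipped bit is at their intersection.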